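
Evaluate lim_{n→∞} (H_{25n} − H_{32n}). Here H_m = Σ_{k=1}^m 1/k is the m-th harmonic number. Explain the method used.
lim = ln(25/32)

Euler-Maclaurin gives H_m = ln m + γ + 1/(2m) + O(1/m^2). The γ and O(1/m) terms cancel in the difference:
  H_{25n} − H_{32n} = ln(25n) − ln(32n) + O(1/n) = ln(25/32) + O(1/n).
Hence the limit is ln(25/32).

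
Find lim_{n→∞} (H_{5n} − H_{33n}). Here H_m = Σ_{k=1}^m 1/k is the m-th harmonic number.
lim = ln(5/33)

Euler-Maclaurin gives H_m = ln m + γ + 1/(2m) + O(1/m^2). The γ and O(1/m) terms cancel in the difference:
  H_{5n} − H_{33n} = ln(5n) − ln(33n) + O(1/n) = ln(5/33) + O(1/n).
Hence the limit is ln(5/33).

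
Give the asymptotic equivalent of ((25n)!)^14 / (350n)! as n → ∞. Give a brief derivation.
((25n)!)^14/(350n)! ~ ((2π·25n)^(13/2) / sqrt(14)) · 14^(−14·25n)  →  0

Write N = 25n. Stirling: N! ~ sqrt(2π N)(N/e)^N and (14N)! ~ sqrt(2π·14N)·(14N/e)^(14N).
  (N!)^14/(14N)! ~ (2π N)^(14/2) (N/e)^(14N) / [sqrt(2π·14N) (14N/e)^(14N)]
     = (2π N)^(14/2) / sqrt(2π·14N) · (N/(14N))^(14N)
     = (2π N)^((14−1)/2) / sqrt(14) · 14^(−14N).
Since 14^14 > 1, the factor 14^(−14N) decays exponentially, so the ratio → 0. Substituting N = 25n gives the stated form.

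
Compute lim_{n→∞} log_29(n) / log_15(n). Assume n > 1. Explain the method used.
lim = ln(15) / ln(29) = log_29(15)

Change of base: log_29(n) = ln n / ln 29 and log_15(n) = ln n / ln 15. The ratio is (ln n / ln 29) · (ln 15 / ln n) = ln 15 / ln 29, a constant independent of n. So the limit is ln 15 / ln 29 = log_29(15).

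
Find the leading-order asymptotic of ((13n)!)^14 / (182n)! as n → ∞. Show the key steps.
((13n)!)^14/(182n)! ~ ((2π·13n)^(13/2) / sqrt(14)) · 14^(−14·13n)  →  0

Write N = 13n. Stirling: N! ~ sqrt(2π N)(N/e)^N and (14N)! ~ sqrt(2π·14N)·(14N/e)^(14N).
  (N!)^14/(14N)! ~ (2π N)^(14/2) (N/e)^(14N) / [sqrt(2π·14N) (14N/e)^(14N)]
     = (2π N)^(14/2) / sqrt(2π·14N) · (N/(14N))^(14N)
     = (2π N)^((14−1)/2) / sqrt(14) · 14^(−14N).
Since 14^14 > 1, the factor 14^(−14N) decays exponentially, so the ratio → 0. Substituting N = 13n gives the stated form.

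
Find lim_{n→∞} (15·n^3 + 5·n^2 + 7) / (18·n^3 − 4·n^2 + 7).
lim = 15/18 = 5/6

For large n the leading n^3 terms dominate both numerator and denominator. Dividing top and bottom by n^3, every other term tends to 0, leaving 15/18 = 5/6.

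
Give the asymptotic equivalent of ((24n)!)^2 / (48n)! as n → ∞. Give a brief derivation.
((24n)!)^2/(48n)! ~ ((2π·24n)^(1/2) / sqrt(2)) · 2^(−2·24n)  →  0

Write N = 24n. Stirling: N! ~ sqrt(2π N)(N/e)^N and (2N)! ~ sqrt(2π·2N)·(2N/e)^(2N).
  (N!)^2/(2N)! ~ (2π N)^(2/2) (N/e)^(2N) / [sqrt(2π·2N) (2N/e)^(2N)]
     = (2π N)^(2/2) / sqrt(2π·2N) · (N/(2N))^(2N)
     = (2π N)^((2−1)/2) / sqrt(2) · 2^(−2N).
Since 2^2 > 1, the factor 2^(−2N) decays exponentially, so the ratio → 0. Substituting N = 24n gives the stated form.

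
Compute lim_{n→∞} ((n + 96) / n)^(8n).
lim = e^768

Rewrite as (1 + 96/n)^(8n). By the standard limit (1 + x/n)^n → e^x, we have (1 + 96/n)^n → e^96, and raising to the 8th power gives e^768.
More precisely, ln[(1 + 96/n)^(8n)] = 8n · ln(1 + 96/n) = 8n · (96/n + O(1/n^2)) = 768 + O(1/n) → 768.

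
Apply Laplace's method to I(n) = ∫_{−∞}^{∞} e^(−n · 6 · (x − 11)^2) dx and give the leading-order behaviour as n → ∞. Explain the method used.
I(n) = sqrt(π/(6n))

Here φ(x) = 6 · (x − 11)^2 has its unique minimum at x* = 11 with φ(x*) = 0 and φ''(x*) = 12. Laplace's method gives
  I(n) ~ e^(−n φ(x*)) · sqrt(2π / (n · φ''(x*))) = sqrt(2π / (12n)) = sqrt(π/(6n)).
This is exact: substituting u = (x − 11)·sqrt(6n) gives I(n) = (1/sqrt(6n)) ∫_{−∞}^{∞} e^(−u^2) du = sqrt(π/(6n)).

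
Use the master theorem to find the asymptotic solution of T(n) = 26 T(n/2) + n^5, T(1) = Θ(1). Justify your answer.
T(n) = Θ(n^5)

log_2 26 ≈ 4.700. f(n) = n^5 dominates n^(log_2 26) since 5 > 4.700, and the regularity condition a·f(n/b) = 26·(n/2)^5 = (26/32)·n^5 ≤ c·f(n) holds with c = 26/32 ≈ 0.812 < 1. So this is Case 3: T(n) = Θ(f(n)) = Θ(n^5).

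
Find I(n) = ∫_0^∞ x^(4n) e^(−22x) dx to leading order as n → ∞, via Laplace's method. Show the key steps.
I(n) ~ (sqrt(2π·4n) / 22) · (4n/(22e))^(4n)

Write the integrand as exp(4n ln x − 22x) and set f(x) = 4n ln x − 22x. Then f'(x) = 4n/x − 22 = 0 at x* = 4n/22, and f''(x*) = −4n/x*^2 = −22^2/(4n). Laplace's method (interior maximum) gives
  I(n) ~ e^(f(x*)) · sqrt(2π / |f''(x*)|)
        = exp(4n ln(4n/22) − 4n) · sqrt(2π · 4n / 22^2)
        = (4n/22)^(4n) e^(−4n) · sqrt(2π·4n) / 22
        = (sqrt(2π·4n) / 22) · (4n/(22e))^(4n).
This matches Γ(4n+1)/22^(4n+1) with Stirling applied to Γ.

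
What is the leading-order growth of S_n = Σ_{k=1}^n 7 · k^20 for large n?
S_n ~ n^21 / 3

By integral comparison (Euler-Maclaurin), Σ_{k=1}^n 7 · k^20 = 7 · ∫_0^n x^20 dx + O(n^20) = 7 · n^21/21 = n^21 / 3 + O(n^20). (Equivalently, Faulhaber's formula gives the same leading term.)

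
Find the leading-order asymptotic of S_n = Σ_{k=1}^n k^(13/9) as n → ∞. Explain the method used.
S_n ~ (9/22) · n^(22/9)

Integral comparison: Σ_{k=1}^n k^(13/9) = ∫_0^n x^(13/9) dx + O(n^(13/9)). The integral is n^(1 + 13/9) / (1 + 13/9) = n^((13+9)/9) / ((13+9)/9) = (9/22) · n^(22/9).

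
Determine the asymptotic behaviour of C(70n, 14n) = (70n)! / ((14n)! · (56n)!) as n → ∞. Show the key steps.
C(70n, 14n) ~ (3125/256)^(14n) · sqrt(5/(8π·14n))

Write N = 14n. Apply Stirling to each factorial:
  (5N)! ~ sqrt(2π·5N) · (5N/e)^(5N),
  N! ~ sqrt(2π N) · (N/e)^N,
  (4N)! ~ sqrt(2π·4N) · (4N/e)^(4N).
The exponential factors combine to (5N)^(5N) / (N^N · (4N)^(4N)) = 5^(5N)/4^(4N) = (5^5/4^4)^N = (3125/256)^N.
The square-root prefactors combine to sqrt(2π·5N) / (sqrt(2π N)·sqrt(2π·4N)) = sqrt(5 / (2π·4·N)) = sqrt(5/(8π·14n)).
Substituting N = 14n: C(70n, 14n) ~ (3125/256)^(14n) · sqrt(5/(8π·14n)).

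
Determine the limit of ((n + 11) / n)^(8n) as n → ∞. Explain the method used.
lim = e^88

Rewrite as (1 + 11/n)^(8n). By the standard limit (1 + x/n)^n → e^x, we have (1 + 11/n)^n → e^11, and raising to the 8th power gives e^88.
More precisely, ln[(1 + 11/n)^(8n)] = 8n · ln(1 + 11/n) = 8n · (11/n + O(1/n^2)) = 88 + O(1/n) → 88.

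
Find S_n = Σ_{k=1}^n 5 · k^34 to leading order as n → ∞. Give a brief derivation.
S_n ~ n^35 / 7

By integral comparison (Euler-Maclaurin), Σ_{k=1}^n 5 · k^34 = 5 · ∫_0^n x^34 dx + O(n^34) = 5 · n^35/35 = n^35 / 7 + O(n^34). (Equivalently, Faulhaber's formula gives the same leading term.)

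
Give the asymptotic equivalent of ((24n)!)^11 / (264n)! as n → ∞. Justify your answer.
((24n)!)^11/(264n)! ~ ((2π·24n)^(10/2) / sqrt(11)) · 11^(−11·24n)  →  0

Write N = 24n. Stirling: N! ~ sqrt(2π N)(N/e)^N and (11N)! ~ sqrt(2π·11N)·(11N/e)^(11N).
  (N!)^11/(11N)! ~ (2π N)^(11/2) (N/e)^(11N) / [sqrt(2π·11N) (11N/e)^(11N)]
     = (2π N)^(11/2) / sqrt(2π·11N) · (N/(11N))^(11N)
     = (2π N)^((11−1)/2) / sqrt(11) · 11^(−11N).
Since 11^11 > 1, the factor 11^(−11N) decays exponentially, so the ratio → 0. Substituting N = 24n gives the stated form.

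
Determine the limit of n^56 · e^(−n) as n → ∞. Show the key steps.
lim = 0

Exponentials with base > 1 dominate every fixed polynomial: for any fixed c, n^c / e^n → 0 as n → ∞ (e.g. by the ratio test, or since e^n grows faster than any power of n). Hence n^56 · e^(−n) = n^56 / e^n → 0.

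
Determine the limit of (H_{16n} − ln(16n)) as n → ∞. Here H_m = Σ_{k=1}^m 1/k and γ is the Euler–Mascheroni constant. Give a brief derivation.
lim = γ

By Euler-Maclaurin, H_m = ln m + γ + O(1/m). So
  H_{16n} − ln(16n) = ln(16n) + γ − ln(16n) + O(1/n)
                       = ln(16/16) + γ + O(1/n).
Hence the limit is γ (since ln 1 = 0).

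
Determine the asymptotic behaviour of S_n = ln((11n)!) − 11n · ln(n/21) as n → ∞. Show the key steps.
S_n ~ 11n · (ln 231 − 1) + O(ln n)

Stirling: ln((11n)!) = 11n ln(11n) − 11n + O(ln n).
  S_n = 11n ln(11n) − 11n − 11n ln(n/21) + O(ln n)
      = 11n ln(11n) − 11n ln n + 11n ln 21 − 11n + O(ln n)
      = 11n ln 11 + 11n ln 21 − 11n + O(ln n)
      = 11n (ln 231 − 1) + O(ln n).
Numerically ln(231) − 1 ≈ 4.4424.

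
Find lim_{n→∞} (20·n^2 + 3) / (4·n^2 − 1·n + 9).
lim = 20/4 = 5

For large n the leading n^2 terms dominate both numerator and denominator. Dividing top and bottom by n^2, every other term tends to 0, leaving 20/4 = 5.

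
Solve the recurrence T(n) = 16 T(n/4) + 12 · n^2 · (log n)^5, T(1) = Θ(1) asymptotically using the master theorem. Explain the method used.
T(n) = Θ(n^2 · (log n)^6)

Here log_4 16 = 2 and f(n) = 12 · n^2 · (log n)^5 = Θ(n^(log_4 16) · (log n)^5). This is the extended Case 2 of the master theorem (f matches the critical exponent up to log factors), giving T(n) = Θ(n^(log_4 16) · (log n)^(5+1)) = Θ(n^2 · (log n)^6).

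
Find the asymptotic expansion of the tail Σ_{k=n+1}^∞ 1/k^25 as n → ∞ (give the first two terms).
Σ_{k>n} 1/k^25 = 1/(24 · n^24) − 1/(2 · n^25) + O(1/n^26)

Compare to the integral: ∫_{n}^∞ x^(−25) dx = [−x^(−24)/24]_{n}^∞ = 1/((25−1)·n^24). The Euler-Maclaurin correction adds −f(n)/2 = −1/(2·n^25). Euler-Maclaurin then gives
  Σ_{k>n} 1/k^25 = ∫_{n}^∞ dx/x^25 − 1/(2·n^25) + O(1/n^26).
(Equivalently this is ζ(25) − Σ_{k≤n} 1/k^25.)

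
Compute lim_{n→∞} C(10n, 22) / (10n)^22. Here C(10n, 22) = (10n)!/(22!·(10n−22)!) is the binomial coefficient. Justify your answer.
lim = 1/22! = 1/1124000727777607680000

With N = 10n → ∞: C(N, 22) / N^22 = [N(N−1)…(N−21)] / (22! · N^22) = (1/22!) · 1 · (1 − 1/(10n)) · … · (1 − 21/(10n)). Each factor → 1 as N → ∞, so the limit is 1/22! = 1/1124000727777607680000.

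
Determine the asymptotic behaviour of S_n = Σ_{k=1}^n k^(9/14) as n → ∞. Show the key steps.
S_n ~ (14/23) · n^(23/14)

Integral comparison: Σ_{k=1}^n k^(9/14) = ∫_0^n x^(9/14) dx + O(n^(9/14)). The integral is n^(1 + 9/14) / (1 + 9/14) = n^((9+14)/14) / ((9+14)/14) = (14/23) · n^(23/14).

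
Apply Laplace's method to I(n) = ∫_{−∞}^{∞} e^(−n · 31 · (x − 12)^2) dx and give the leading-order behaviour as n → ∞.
I(n) = sqrt(π/(31n))

Here φ(x) = 31 · (x − 12)^2 has its unique minimum at x* = 12 with φ(x*) = 0 and φ''(x*) = 62. Laplace's method gives
  I(n) ~ e^(−n φ(x*)) · sqrt(2π / (n · φ''(x*))) = sqrt(2π / (62n)) = sqrt(π/(31n)).
This is exact: substituting u = (x − 12)·sqrt(31n) gives I(n) = (1/sqrt(31n)) ∫_{−∞}^{∞} e^(−u^2) du = sqrt(π/(31n)).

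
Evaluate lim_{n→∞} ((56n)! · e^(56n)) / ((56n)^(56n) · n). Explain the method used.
lim = 0

Stirling: (56n)! ~ sqrt(2π·56n) · (56n/e)^(56n). Hence
  (56n)! · e^(56n) / (56n)^(56n) ~ sqrt(2π·56n).
Dividing by n: sqrt(2π·56n) / n = sqrt(2π·56) · n^((1−2)/2), so the expression behaves like sqrt(2π·56) · n^((1−2)/2) → 0.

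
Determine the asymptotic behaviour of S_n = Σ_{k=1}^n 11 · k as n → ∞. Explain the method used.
S_n ~ 11 · n^2 / 2

By integral comparison (Euler-Maclaurin), Σ_{k=1}^n 11 · k = 11 · ∫_0^n x^1 dx + O(n) = 11 · n^2/2 + O(n). (Equivalently, Faulhaber's formula gives the same leading term.)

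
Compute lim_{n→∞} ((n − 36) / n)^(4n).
lim = e^(−144)

Rewrite as (1 − 36/n)^(4n). By the standard limit (1 + x/n)^n → e^x, we have (1 − 36/n)^n → e^(−36), and raising to the 4th power gives e^(−144).
More precisely, ln[(1 − 36/n)^(4n)] = 4n · ln(1 − 36/n) = 4n · (-36/n + O(1/n^2)) = -144 + O(1/n) → -144.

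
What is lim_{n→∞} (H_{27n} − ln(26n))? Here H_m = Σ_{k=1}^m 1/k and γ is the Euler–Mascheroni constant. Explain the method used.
lim = ln(27/26) + γ

By Euler-Maclaurin, H_m = ln m + γ + O(1/m). So
  H_{27n} − ln(26n) = ln(27n) + γ − ln(26n) + O(1/n)
                       = ln(27/26) + γ + O(1/n).
Hence the limit is ln(27/26) + γ.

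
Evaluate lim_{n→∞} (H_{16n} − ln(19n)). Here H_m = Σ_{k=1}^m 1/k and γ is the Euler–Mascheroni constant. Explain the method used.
lim = ln(16/19) + γ

By Euler-Maclaurin, H_m = ln m + γ + O(1/m). So
  H_{16n} − ln(19n) = ln(16n) + γ − ln(19n) + O(1/n)
                       = ln(16/19) + γ + O(1/n).
Hence the limit is ln(16/19) + γ.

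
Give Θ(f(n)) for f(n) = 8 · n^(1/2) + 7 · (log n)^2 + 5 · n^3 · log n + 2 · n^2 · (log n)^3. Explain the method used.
f(n) ∈ Θ(n^3 · log n)

Compare the terms by growth order. For large n, n^a · (log n)^b dominates n^a' · (log n)^b' iff a > a', or (a = a' and b > b'). Ranking the 4 terms shows the dominant one is 5 · n^3 · log n. Hence f(n) ∈ Θ(n^3 · log n).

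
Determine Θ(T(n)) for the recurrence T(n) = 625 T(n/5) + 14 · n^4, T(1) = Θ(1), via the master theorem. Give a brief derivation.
T(n) = Θ(n^4 log n)

log_5 625 = 4, and f(n) = 14 · n^4 = Θ(n^(log_5 625)). This is Case 2 of the master theorem: T(n) = Θ(f(n) · log n) = Θ(n^4 log n).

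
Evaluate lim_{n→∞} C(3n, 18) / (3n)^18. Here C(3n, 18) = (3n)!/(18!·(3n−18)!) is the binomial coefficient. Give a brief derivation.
lim = 1/18! = 1/6402373705728000

With N = 3n → ∞: C(N, 18) / N^18 = [N(N−1)…(N−17)] / (18! · N^18) = (1/18!) · 1 · (1 − 1/(3n)) · … · (1 − 17/(3n)). Each factor → 1 as N → ∞, so the limit is 1/18! = 1/6402373705728000.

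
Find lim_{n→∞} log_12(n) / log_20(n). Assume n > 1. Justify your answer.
lim = ln(20) / ln(12) = log_12(20)

Change of base: log_12(n) = ln n / ln 12 and log_20(n) = ln n / ln 20. The ratio is (ln n / ln 12) · (ln 20 / ln n) = ln 20 / ln 12, a constant independent of n. So the limit is ln 20 / ln 12 = log_12(20).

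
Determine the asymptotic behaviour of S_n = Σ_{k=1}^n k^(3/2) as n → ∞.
S_n ~ (2/5) · n^(5/2)

Integral comparison: Σ_{k=1}^n k^(3/2) = ∫_0^n x^(3/2) dx + O(n^(3/2)). The integral is n^(1 + 3/2) / (1 + 3/2) = n^((3+2)/2) / ((3+2)/2) = (2/5) · n^(5/2).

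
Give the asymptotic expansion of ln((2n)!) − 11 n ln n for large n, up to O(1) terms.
ln((2n)!) − 11 n ln n = −9 n ln n + 2(ln 2 − 1) n + (1/2) ln(2π·2n) + O(1/n)

Stirling: ln((2n)!) = 2n ln(2n) − 2n + (1/2) ln(2π·2n) + O(1/n).
Expand 2n ln(2n) = 2n (ln n + ln 2) = 2n ln n + 2n ln 2.
Subtract 11n ln n: leading term is (2 − 11) n ln n = −9 n ln n. The next term is 2n ln 2 − 2n = 2(ln 2 − 1) n. Then the (1/2) ln(2π·2n) correction.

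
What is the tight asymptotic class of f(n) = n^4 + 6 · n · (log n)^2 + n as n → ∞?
f(n) ∈ Θ(n^4)

Compare the terms by growth order. For large n, n^a · (log n)^b dominates n^a' · (log n)^b' iff a > a', or (a = a' and b > b'). Ranking the 3 terms shows the dominant one is n^4. Hence f(n) ∈ Θ(n^4).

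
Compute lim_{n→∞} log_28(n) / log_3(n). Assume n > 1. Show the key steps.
lim = ln(3) / ln(28) = log_28(3)

Change of base: log_28(n) = ln n / ln 28 and log_3(n) = ln n / ln 3. The ratio is (ln n / ln 28) · (ln 3 / ln n) = ln 3 / ln 28, a constant independent of n. So the limit is ln 3 / ln 28 = log_28(3).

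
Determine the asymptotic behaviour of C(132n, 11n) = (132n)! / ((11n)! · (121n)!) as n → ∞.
C(132n, 11n) ~ (8916100448256/285311670611)^(11n) · sqrt(6/(11π·11n))

Write N = 11n. Apply Stirling to each factorial:
  (12N)! ~ sqrt(2π·12N) · (12N/e)^(12N),
  N! ~ sqrt(2π N) · (N/e)^N,
  (11N)! ~ sqrt(2π·11N) · (11N/e)^(11N).
The exponential factors combine to (12N)^(12N) / (N^N · (11N)^(11N)) = 12^(12N)/11^(11N) = (12^12/11^11)^N = (8916100448256/285311670611)^N.
The square-root prefactors combine to sqrt(2π·12N) / (sqrt(2π N)·sqrt(2π·11N)) = sqrt(12 / (2π·11·N)) = sqrt(6/(11π·11n)).
Substituting N = 11n: C(132n, 11n) ~ (8916100448256/285311670611)^(11n) · sqrt(6/(11π·11n)).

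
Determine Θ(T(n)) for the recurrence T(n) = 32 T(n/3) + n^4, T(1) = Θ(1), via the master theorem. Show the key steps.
T(n) = Θ(n^4)

log_3 32 ≈ 3.155. f(n) = n^4 dominates n^(log_3 32) since 4 > 3.155, and the regularity condition a·f(n/b) = 32·(n/3)^4 = (32/81)·n^4 ≤ c·f(n) holds with c = 32/81 ≈ 0.395 < 1. So this is Case 3: T(n) = Θ(f(n)) = Θ(n^4).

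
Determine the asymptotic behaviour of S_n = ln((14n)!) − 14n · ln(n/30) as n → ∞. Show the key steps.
S_n ~ 14n · (ln 420 − 1) + O(ln n)

Stirling: ln((14n)!) = 14n ln(14n) − 14n + O(ln n).
  S_n = 14n ln(14n) − 14n − 14n ln(n/30) + O(ln n)
      = 14n ln(14n) − 14n ln n + 14n ln 30 − 14n + O(ln n)
      = 14n ln 14 + 14n ln 30 − 14n + O(ln n)
      = 14n (ln 420 − 1) + O(ln n).
Numerically ln(420) − 1 ≈ 5.0403.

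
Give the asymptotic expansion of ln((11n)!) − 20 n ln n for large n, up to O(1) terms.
ln((11n)!) − 20 n ln n = −9 n ln n + 11(ln 11 − 1) n + (1/2) ln(2π·11n) + O(1/n)

Stirling: ln((11n)!) = 11n ln(11n) − 11n + (1/2) ln(2π·11n) + O(1/n).
Expand 11n ln(11n) = 11n (ln n + ln 11) = 11n ln n + 11n ln 11.
Subtract 20n ln n: leading term is (11 − 20) n ln n = −9 n ln n. The next term is 11n ln 11 − 11n = 11(ln 11 − 1) n. Then the (1/2) ln(2π·11n) correction.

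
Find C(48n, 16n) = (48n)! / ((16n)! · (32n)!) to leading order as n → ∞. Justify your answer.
C(48n, 16n) ~ (27/4)^(16n) · sqrt(3/(4π·16n))

Write N = 16n. Apply Stirling to each factorial:
  (3N)! ~ sqrt(2π·3N) · (3N/e)^(3N),
  N! ~ sqrt(2π N) · (N/e)^N,
  (2N)! ~ sqrt(2π·2N) · (2N/e)^(2N).
The exponential factors combine to (3N)^(3N) / (N^N · (2N)^(2N)) = 3^(3N)/2^(2N) = (3^3/2^2)^N = (27/4)^N.
The square-root prefactors combine to sqrt(2π·3N) / (sqrt(2π N)·sqrt(2π·2N)) = sqrt(3 / (2π·2·N)) = sqrt(3/(4π·16n)).
Substituting N = 16n: C(48n, 16n) ~ (27/4)^(16n) · sqrt(3/(4π·16n)).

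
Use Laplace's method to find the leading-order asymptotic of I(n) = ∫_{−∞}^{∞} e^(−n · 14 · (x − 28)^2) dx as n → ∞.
I(n) = sqrt(π/(14n))

Here φ(x) = 14 · (x − 28)^2 has its unique minimum at x* = 28 with φ(x*) = 0 and φ''(x*) = 28. Laplace's method gives
  I(n) ~ e^(−n φ(x*)) · sqrt(2π / (n · φ''(x*))) = sqrt(2π / (28n)) = sqrt(π/(14n)).
This is exact: substituting u = (x − 28)·sqrt(14n) gives I(n) = (1/sqrt(14n)) ∫_{−∞}^{∞} e^(−u^2) du = sqrt(π/(14n)).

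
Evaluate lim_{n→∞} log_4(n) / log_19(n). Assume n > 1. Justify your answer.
lim = ln(19) / ln(4) = log_4(19)

Change of base: log_4(n) = ln n / ln 4 and log_19(n) = ln n / ln 19. The ratio is (ln n / ln 4) · (ln 19 / ln n) = ln 19 / ln 4, a constant independent of n. So the limit is ln 19 / ln 4 = log_4(19).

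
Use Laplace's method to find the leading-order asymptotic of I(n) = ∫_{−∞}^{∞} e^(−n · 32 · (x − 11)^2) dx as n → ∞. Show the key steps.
I(n) = sqrt(π/(32n))

Here φ(x) = 32 · (x − 11)^2 has its unique minimum at x* = 11 with φ(x*) = 0 and φ''(x*) = 64. Laplace's method gives
  I(n) ~ e^(−n φ(x*)) · sqrt(2π / (n · φ''(x*))) = sqrt(2π / (64n)) = sqrt(π/(32n)).
This is exact: substituting u = (x − 11)·sqrt(32n) gives I(n) = (1/sqrt(32n)) ∫_{−∞}^{∞} e^(−u^2) du = sqrt(π/(32n)).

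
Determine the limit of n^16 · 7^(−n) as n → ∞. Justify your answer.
lim = 0

Exponentials with base > 1 dominate every fixed polynomial: for any fixed c, n^c / 7^n → 0 as n → ∞ (e.g. by the ratio test, or by writing 7^n = e^(n ln 7) and noting e^(n ln 7) / n^c → ∞). Hence n^16 · 7^(−n) = n^16 / 7^n → 0.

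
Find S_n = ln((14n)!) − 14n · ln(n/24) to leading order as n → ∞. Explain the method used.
S_n ~ 14n · (ln 336 − 1) + O(ln n)

Stirling: ln((14n)!) = 14n ln(14n) − 14n + O(ln n).
  S_n = 14n ln(14n) − 14n − 14n ln(n/24) + O(ln n)
      = 14n ln(14n) − 14n ln n + 14n ln 24 − 14n + O(ln n)
      = 14n ln 14 + 14n ln 24 − 14n + O(ln n)
      = 14n (ln 336 − 1) + O(ln n).
Numerically ln(336) − 1 ≈ 4.8171.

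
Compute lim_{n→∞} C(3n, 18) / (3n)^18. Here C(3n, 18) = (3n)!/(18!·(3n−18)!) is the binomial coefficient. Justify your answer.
lim = 1/18! = 1/6402373705728000

With N = 3n → ∞: C(N, 18) / N^18 = [N(N−1)…(N−17)] / (18! · N^18) = (1/18!) · 1 · (1 − 1/(3n)) · … · (1 − 17/(3n)). Each factor → 1 as N → ∞, so the limit is 1/18! = 1/6402373705728000.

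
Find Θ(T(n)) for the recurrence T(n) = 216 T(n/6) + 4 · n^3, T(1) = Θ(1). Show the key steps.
T(n) = Θ(n^3 log n)

log_6 216 = 3, and f(n) = 4 · n^3 = Θ(n^(log_6 216)). This is Case 2 of the master theorem: T(n) = Θ(f(n) · log n) = Θ(n^3 log n).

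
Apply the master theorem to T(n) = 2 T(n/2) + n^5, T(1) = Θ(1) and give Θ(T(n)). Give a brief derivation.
T(n) = Θ(n^5)

log_2 2 ≈ 1.000. f(n) = n^5 dominates n^(log_2 2) since 5 > 1.000, and the regularity condition a·f(n/b) = 2·(n/2)^5 = (2/32)·n^5 ≤ c·f(n) holds with c = 2/32 ≈ 0.0625 < 1. So this is Case 3: T(n) = Θ(f(n)) = Θ(n^5).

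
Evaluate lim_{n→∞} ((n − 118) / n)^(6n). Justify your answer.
lim = e^(−708)

Rewrite as (1 − 118/n)^(6n). By the standard limit (1 + x/n)^n → e^x, we have (1 − 118/n)^n → e^(−118), and raising to the 6th power gives e^(−708).
More precisely, ln[(1 − 118/n)^(6n)] = 6n · ln(1 − 118/n) = 6n · (-118/n + O(1/n^2)) = -708 + O(1/n) → -708.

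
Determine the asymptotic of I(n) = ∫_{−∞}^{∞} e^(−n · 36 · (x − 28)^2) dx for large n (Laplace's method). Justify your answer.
I(n) = sqrt(π/(36n))

Here φ(x) = 36 · (x − 28)^2 has its unique minimum at x* = 28 with φ(x*) = 0 and φ''(x*) = 72. Laplace's method gives
  I(n) ~ e^(−n φ(x*)) · sqrt(2π / (n · φ''(x*))) = sqrt(2π / (72n)) = sqrt(π/(36n)).
This is exact: substituting u = (x − 28)·sqrt(36n) gives I(n) = (1/sqrt(36n)) ∫_{−∞}^{∞} e^(−u^2) du = sqrt(π/(36n)).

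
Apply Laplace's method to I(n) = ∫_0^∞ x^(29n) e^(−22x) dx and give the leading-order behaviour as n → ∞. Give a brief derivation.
I(n) ~ (sqrt(2π·29n) / 22) · (29n/(22e))^(29n)

Write the integrand as exp(29n ln x − 22x) and set f(x) = 29n ln x − 22x. Then f'(x) = 29n/x − 22 = 0 at x* = 29n/22, and f''(x*) = −29n/x*^2 = −22^2/(29n). Laplace's method (interior maximum) gives
  I(n) ~ e^(f(x*)) · sqrt(2π / |f''(x*)|)
        = exp(29n ln(29n/22) − 29n) · sqrt(2π · 29n / 22^2)
        = (29n/22)^(29n) e^(−29n) · sqrt(2π·29n) / 22
        = (sqrt(2π·29n) / 22) · (29n/(22e))^(29n).
This matches Γ(29n+1)/22^(29n+1) with Stirling applied to Γ.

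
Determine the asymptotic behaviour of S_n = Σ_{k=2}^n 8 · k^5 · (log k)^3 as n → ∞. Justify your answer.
S_n ~ 4 · n^6 · (log n)^3 / 3

By integral comparison, S_n = ∫_1^n 8 · x^5 · (log x)^3 dx + O(n^5 · (log n)^3). For the integral, the leading term of ∫_1^n x^5 (log x)^3 dx is n^6/6 · (log n)^3 (by repeated integration by parts; each step lowers the log-exponent and produces a relatively O(1/log n) correction). Hence S_n ~ 4 · n^6 · (log n)^3 / 3.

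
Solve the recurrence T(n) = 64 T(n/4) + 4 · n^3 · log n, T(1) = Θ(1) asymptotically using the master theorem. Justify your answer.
T(n) = Θ(n^3 · (log n)^2)

Here log_4 64 = 3 and f(n) = 4 · n^3 · log n = Θ(n^(log_4 64) · (log n)^1). This is the extended Case 2 of the master theorem (f matches the critical exponent up to log factors), giving T(n) = Θ(n^(log_4 64) · (log n)^(1+1)) = Θ(n^3 · (log n)^2).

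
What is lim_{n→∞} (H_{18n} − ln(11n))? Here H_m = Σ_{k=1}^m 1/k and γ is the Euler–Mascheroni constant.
lim = ln(18/11) + γ

By Euler-Maclaurin, H_m = ln m + γ + O(1/m). So
  H_{18n} − ln(11n) = ln(18n) + γ − ln(11n) + O(1/n)
                       = ln(18/11) + γ + O(1/n).
Hence the limit is ln(18/11) + γ.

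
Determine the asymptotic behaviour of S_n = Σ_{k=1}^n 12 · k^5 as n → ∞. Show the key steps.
S_n ~ 2 · n^6

By integral comparison (Euler-Maclaurin), Σ_{k=1}^n 12 · k^5 = 12 · ∫_0^n x^5 dx + O(n^5) = 12 · n^6/6 = 2 · n^6 + O(n^5). (Equivalently, Faulhaber's formula gives the same leading term.)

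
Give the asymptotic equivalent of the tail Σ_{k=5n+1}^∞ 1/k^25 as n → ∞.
Σ_{k>5n} 1/k^25 ~ 1/(24 · (5n)^24)

Compare to the integral: ∫_{5n}^∞ x^(−25) dx = [−x^(−24)/24]_{5n}^∞ = 1/((25−1)·(5n)^24). Euler-Maclaurin then gives
  Σ_{k>5n} 1/k^25 = ∫_{5n}^∞ dx/x^25 − 1/(2·(5n)^25) + O(1/(5n)^26).
(Equivalently this is ζ(25) − Σ_{k≤5n} 1/k^25.)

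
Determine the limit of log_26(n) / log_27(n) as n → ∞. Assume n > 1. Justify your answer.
lim = ln(27) / ln(26) = log_26(27)

Change of base: log_26(n) = ln n / ln 26 and log_27(n) = ln n / ln 27. The ratio is (ln n / ln 26) · (ln 27 / ln n) = ln 27 / ln 26, a constant independent of n. So the limit is ln 27 / ln 26 = log_26(27).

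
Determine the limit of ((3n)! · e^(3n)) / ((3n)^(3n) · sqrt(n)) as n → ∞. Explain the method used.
lim = sqrt(2π·3)

Stirling: (3n)! ~ sqrt(2π·3n) · (3n/e)^(3n). Hence
  (3n)! · e^(3n) / (3n)^(3n) ~ sqrt(2π·3n).
Dividing by sqrt(n): sqrt(2π·3n) / sqrt(n) = sqrt(2π·3) · n^((1−1)/2), so the limit is sqrt(2π·3).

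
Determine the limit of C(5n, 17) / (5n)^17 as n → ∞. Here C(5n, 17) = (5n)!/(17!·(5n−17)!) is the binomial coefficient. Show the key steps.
lim = 1/17! = 1/355687428096000

With N = 5n → ∞: C(N, 17) / N^17 = [N(N−1)…(N−16)] / (17! · N^17) = (1/17!) · 1 · (1 − 1/(5n)) · … · (1 − 16/(5n)). Each factor → 1 as N → ∞, so the limit is 1/17! = 1/355687428096000.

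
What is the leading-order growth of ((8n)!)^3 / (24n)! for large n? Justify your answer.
((8n)!)^3/(24n)! ~ ((2π·8n)^(2/2) / sqrt(3)) · 3^(−3·8n)  →  0

Write N = 8n. Stirling: N! ~ sqrt(2π N)(N/e)^N and (3N)! ~ sqrt(2π·3N)·(3N/e)^(3N).
  (N!)^3/(3N)! ~ (2π N)^(3/2) (N/e)^(3N) / [sqrt(2π·3N) (3N/e)^(3N)]
     = (2π N)^(3/2) / sqrt(2π·3N) · (N/(3N))^(3N)
     = (2π N)^((3−1)/2) / sqrt(3) · 3^(−3N).
Since 3^3 > 1, the factor 3^(−3N) decays exponentially, so the ratio → 0. Substituting N = 8n gives the stated form.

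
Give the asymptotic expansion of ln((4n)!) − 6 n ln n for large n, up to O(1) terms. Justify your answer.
ln((4n)!) − 6 n ln n = −2 n ln n + 4(ln 4 − 1) n + (1/2) ln(2π·4n) + O(1/n)

Stirling: ln((4n)!) = 4n ln(4n) − 4n + (1/2) ln(2π·4n) + O(1/n).
Expand 4n ln(4n) = 4n (ln n + ln 4) = 4n ln n + 4n ln 4.
Subtract 6n ln n: leading term is (4 − 6) n ln n = −2 n ln n. The next term is 4n ln 4 − 4n = 4(ln 4 − 1) n. Then the (1/2) ln(2π·4n) correction.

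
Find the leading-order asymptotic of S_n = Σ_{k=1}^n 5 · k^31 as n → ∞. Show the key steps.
S_n ~ 5 · n^32 / 32

By integral comparison (Euler-Maclaurin), Σ_{k=1}^n 5 · k^31 = 5 · ∫_0^n x^31 dx + O(n^31) = 5 · n^32/32 + O(n^31). (Equivalently, Faulhaber's formula gives the same leading term.)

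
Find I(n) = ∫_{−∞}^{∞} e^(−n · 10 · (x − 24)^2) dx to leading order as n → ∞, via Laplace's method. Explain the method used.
I(n) = sqrt(π/(10n))

Here φ(x) = 10 · (x − 24)^2 has its unique minimum at x* = 24 with φ(x*) = 0 and φ''(x*) = 20. Laplace's method gives
  I(n) ~ e^(−n φ(x*)) · sqrt(2π / (n · φ''(x*))) = sqrt(2π / (20n)) = sqrt(π/(10n)).
This is exact: substituting u = (x − 24)·sqrt(10n) gives I(n) = (1/sqrt(10n)) ∫_{−∞}^{∞} e^(−u^2) du = sqrt(π/(10n)).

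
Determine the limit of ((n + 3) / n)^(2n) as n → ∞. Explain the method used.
lim = e^6

Rewrite as (1 + 3/n)^(2n). By the standard limit (1 + x/n)^n → e^x, we have (1 + 3/n)^n → e^3, and raising to the 2nd power gives e^6.
More precisely, ln[(1 + 3/n)^(2n)] = 2n · ln(1 + 3/n) = 2n · (3/n + O(1/n^2)) = 6 + O(1/n) → 6.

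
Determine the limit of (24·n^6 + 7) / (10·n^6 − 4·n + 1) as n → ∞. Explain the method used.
lim = 24/10 = 12/5

For large n the leading n^6 terms dominate both numerator and denominator. Dividing top and bottom by n^6, every other term tends to 0, leaving 24/10 = 12/5.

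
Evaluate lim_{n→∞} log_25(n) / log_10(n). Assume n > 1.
lim = ln(10) / ln(25) = log_25(10)

Change of base: log_25(n) = ln n / ln 25 and log_10(n) = ln n / ln 10. The ratio is (ln n / ln 25) · (ln 10 / ln n) = ln 10 / ln 25, a constant independent of n. So the limit is ln 10 / ln 25 = log_25(10).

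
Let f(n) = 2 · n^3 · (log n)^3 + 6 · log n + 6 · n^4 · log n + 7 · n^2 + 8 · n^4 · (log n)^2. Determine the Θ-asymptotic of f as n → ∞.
f(n) ∈ Θ(n^4 · (log n)^2)

Compare the terms by growth order. For large n, n^a · (log n)^b dominates n^a' · (log n)^b' iff a > a', or (a = a' and b > b'). Ranking the 5 terms shows the dominant one is 8 · n^4 · (log n)^2. Hence f(n) ∈ Θ(n^4 · (log n)^2).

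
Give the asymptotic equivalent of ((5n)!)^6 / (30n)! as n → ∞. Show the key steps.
((5n)!)^6/(30n)! ~ ((2π·5n)^(5/2) / sqrt(6)) · 6^(−6·5n)  →  0

Write N = 5n. Stirling: N! ~ sqrt(2π N)(N/e)^N and (6N)! ~ sqrt(2π·6N)·(6N/e)^(6N).
  (N!)^6/(6N)! ~ (2π N)^(6/2) (N/e)^(6N) / [sqrt(2π·6N) (6N/e)^(6N)]
     = (2π N)^(6/2) / sqrt(2π·6N) · (N/(6N))^(6N)
     = (2π N)^((6−1)/2) / sqrt(6) · 6^(−6N).
Since 6^6 > 1, the factor 6^(−6N) decays exponentially, so the ratio → 0. Substituting N = 5n gives the stated form.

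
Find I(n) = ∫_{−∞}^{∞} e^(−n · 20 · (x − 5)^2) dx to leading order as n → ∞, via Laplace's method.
I(n) = sqrt(π/(20n))

Here φ(x) = 20 · (x − 5)^2 has its unique minimum at x* = 5 with φ(x*) = 0 and φ''(x*) = 40. Laplace's method gives
  I(n) ~ e^(−n φ(x*)) · sqrt(2π / (n · φ''(x*))) = sqrt(2π / (40n)) = sqrt(π/(20n)).
This is exact: substituting u = (x − 5)·sqrt(20n) gives I(n) = (1/sqrt(20n)) ∫_{−∞}^{∞} e^(−u^2) du = sqrt(π/(20n)).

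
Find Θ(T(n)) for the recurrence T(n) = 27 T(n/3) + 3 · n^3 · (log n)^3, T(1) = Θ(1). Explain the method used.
T(n) = Θ(n^3 · (log n)^4)

Here log_3 27 = 3 and f(n) = 3 · n^3 · (log n)^3 = Θ(n^(log_3 27) · (log n)^3). This is the extended Case 2 of the master theorem (f matches the critical exponent up to log factors), giving T(n) = Θ(n^(log_3 27) · (log n)^(3+1)) = Θ(n^3 · (log n)^4).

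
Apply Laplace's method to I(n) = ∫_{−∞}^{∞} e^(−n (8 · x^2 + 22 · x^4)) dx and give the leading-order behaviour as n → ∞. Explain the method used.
I(n) ~ sqrt(π/(8n))

φ(x) = 8 · x^2 + 22 · x^4 has its unique global minimum at x* = 0 (since φ'(x) = 16x + 88x^3 = 0 only at x = 0 for real x with both coefficients positive, and φ → ∞ as |x| → ∞). At x* = 0, φ(0) = 0 and φ''(0) = 16. Laplace's method then gives
  I(n) ~ sqrt(2π / (n · φ''(0))) · e^(−n φ(0)) = sqrt(2π / (16n)) = sqrt(π/(8n)).
The 22 · x^4 term contributes only at subleading order (an O(1/n) relative correction).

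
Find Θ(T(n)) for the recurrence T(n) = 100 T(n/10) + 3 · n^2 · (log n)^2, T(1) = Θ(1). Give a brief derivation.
T(n) = Θ(n^2 · (log n)^3)

Here log_10 100 = 2 and f(n) = 3 · n^2 · (log n)^2 = Θ(n^(log_10 100) · (log n)^2). This is the extended Case 2 of the master theorem (f matches the critical exponent up to log factors), giving T(n) = Θ(n^(log_10 100) · (log n)^(2+1)) = Θ(n^2 · (log n)^3).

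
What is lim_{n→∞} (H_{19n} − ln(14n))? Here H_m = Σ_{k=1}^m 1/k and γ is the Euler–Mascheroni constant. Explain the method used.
lim = ln(19/14) + γ

By Euler-Maclaurin, H_m = ln m + γ + O(1/m). So
  H_{19n} − ln(14n) = ln(19n) + γ − ln(14n) + O(1/n)
                       = ln(19/14) + γ + O(1/n).
Hence the limit is ln(19/14) + γ.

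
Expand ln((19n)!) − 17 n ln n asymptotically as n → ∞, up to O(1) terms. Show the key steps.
ln((19n)!) − 17 n ln n = 2 n ln n + 19(ln 19 − 1) n + (1/2) ln(2π·19n) + O(1/n)

Stirling: ln((19n)!) = 19n ln(19n) − 19n + (1/2) ln(2π·19n) + O(1/n).
Expand 19n ln(19n) = 19n (ln n + ln 19) = 19n ln n + 19n ln 19.
Subtract 17n ln n: leading term is (19 − 17) n ln n = 2 n ln n. The next term is 19n ln 19 − 19n = 19(ln 19 − 1) n. Then the (1/2) ln(2π·19n) correction.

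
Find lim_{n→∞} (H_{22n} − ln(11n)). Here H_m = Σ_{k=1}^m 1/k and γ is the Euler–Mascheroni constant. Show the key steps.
lim = ln 2 + γ

By Euler-Maclaurin, H_m = ln m + γ + O(1/m). So
  H_{22n} − ln(11n) = ln(22n) + γ − ln(11n) + O(1/n)
                       = ln(22/11) + γ + O(1/n).
Hence the limit is ln(22/11) + γ (= ln 2).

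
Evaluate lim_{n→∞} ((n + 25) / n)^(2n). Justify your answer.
lim = e^50

Rewrite as (1 + 25/n)^(2n). By the standard limit (1 + x/n)^n → e^x, we have (1 + 25/n)^n → e^25, and raising to the 2nd power gives e^50.
More precisely, ln[(1 + 25/n)^(2n)] = 2n · ln(1 + 25/n) = 2n · (25/n + O(1/n^2)) = 50 + O(1/n) → 50.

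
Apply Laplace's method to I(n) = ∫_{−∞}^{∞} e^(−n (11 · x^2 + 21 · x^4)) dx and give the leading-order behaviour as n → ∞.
I(n) ~ sqrt(π/(11n))

φ(x) = 11 · x^2 + 21 · x^4 has its unique global minimum at x* = 0 (since φ'(x) = 22x + 84x^3 = 0 only at x = 0 for real x with both coefficients positive, and φ → ∞ as |x| → ∞). At x* = 0, φ(0) = 0 and φ''(0) = 22. Laplace's method then gives
  I(n) ~ sqrt(2π / (n · φ''(0))) · e^(−n φ(0)) = sqrt(2π / (22n)) = sqrt(π/(11n)).
The 21 · x^4 term contributes only at subleading order (an O(1/n) relative correction).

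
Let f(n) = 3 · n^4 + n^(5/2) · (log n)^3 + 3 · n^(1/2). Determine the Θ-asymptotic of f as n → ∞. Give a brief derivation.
f(n) ∈ Θ(n^4)

Compare the terms by growth order. For large n, n^a · (log n)^b dominates n^a' · (log n)^b' iff a > a', or (a = a' and b > b'). Ranking the 3 terms shows the dominant one is 3 · n^4. Hence f(n) ∈ Θ(n^4).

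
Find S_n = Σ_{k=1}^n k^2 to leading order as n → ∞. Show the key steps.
S_n ~ n^3 / 3

By integral comparison (Euler-Maclaurin), Σ_{k=1}^n k^2 = ∫_0^n x^2 dx + O(n^2) = n^3/3 + O(n^2). (Equivalently, Faulhaber's formula gives the same leading term.)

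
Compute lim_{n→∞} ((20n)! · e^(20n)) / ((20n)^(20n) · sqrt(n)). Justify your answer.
lim = sqrt(2π·20)

Stirling: (20n)! ~ sqrt(2π·20n) · (20n/e)^(20n). Hence
  (20n)! · e^(20n) / (20n)^(20n) ~ sqrt(2π·20n).
Dividing by sqrt(n): sqrt(2π·20n) / sqrt(n) = sqrt(2π·20) · n^((1−1)/2), so the limit is sqrt(2π·20).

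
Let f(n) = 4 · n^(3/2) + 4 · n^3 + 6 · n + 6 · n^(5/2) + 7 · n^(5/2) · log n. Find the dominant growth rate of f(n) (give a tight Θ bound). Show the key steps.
f(n) ∈ Θ(n^3)

Compare the terms by growth order. For large n, n^a · (log n)^b dominates n^a' · (log n)^b' iff a > a', or (a = a' and b > b'). Ranking the 5 terms shows the dominant one is 4 · n^3. Hence f(n) ∈ Θ(n^3).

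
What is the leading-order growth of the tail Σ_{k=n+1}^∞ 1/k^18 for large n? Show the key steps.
Σ_{k>n} 1/k^18 ~ 1/(17 · n^17)

Compare to the integral: ∫_{n}^∞ x^(−18) dx = [−x^(−17)/17]_{n}^∞ = 1/((18−1)·n^17). Euler-Maclaurin then gives
  Σ_{k>n} 1/k^18 = ∫_{n}^∞ dx/x^18 − 1/(2·n^18) + O(1/n^19).
(Equivalently this is ζ(18) − Σ_{k≤n} 1/k^18.)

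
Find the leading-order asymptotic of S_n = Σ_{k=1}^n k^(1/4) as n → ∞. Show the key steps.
S_n ~ (4/5) · n^(5/4)

Integral comparison: Σ_{k=1}^n k^(1/4) = ∫_0^n x^(1/4) dx + O(n^(1/4)). The integral is n^(1 + 1/4) / (1 + 1/4) = n^((1+4)/4) / ((1+4)/4) = (4/5) · n^(5/4).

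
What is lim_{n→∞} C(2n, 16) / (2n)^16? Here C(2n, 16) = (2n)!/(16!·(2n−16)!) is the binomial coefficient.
lim = 1/16! = 1/20922789888000

With N = 2n → ∞: C(N, 16) / N^16 = [N(N−1)…(N−15)] / (16! · N^16) = (1/16!) · 1 · (1 − 1/(2n)) · … · (1 − 15/(2n)). Each factor → 1 as N → ∞, so the limit is 1/16! = 1/20922789888000.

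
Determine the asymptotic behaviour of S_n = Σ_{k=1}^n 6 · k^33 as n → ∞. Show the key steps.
S_n ~ 3 · n^34 / 17

By integral comparison (Euler-Maclaurin), Σ_{k=1}^n 6 · k^33 = 6 · ∫_0^n x^33 dx + O(n^33) = 6 · n^34/34 = 3 · n^34 / 17 + O(n^33). (Equivalently, Faulhaber's formula gives the same leading term.)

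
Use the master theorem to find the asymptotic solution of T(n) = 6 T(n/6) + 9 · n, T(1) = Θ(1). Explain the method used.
T(n) = Θ(n log n)

log_6 6 = 1, and f(n) = 9 · n = Θ(n^(log_6 6)). This is Case 2 of the master theorem: T(n) = Θ(f(n) · log n) = Θ(n log n).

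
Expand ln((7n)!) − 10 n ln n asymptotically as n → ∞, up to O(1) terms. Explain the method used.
ln((7n)!) − 10 n ln n = −3 n ln n + 7(ln 7 − 1) n + (1/2) ln(2π·7n) + O(1/n)

Stirling: ln((7n)!) = 7n ln(7n) − 7n + (1/2) ln(2π·7n) + O(1/n).
Expand 7n ln(7n) = 7n (ln n + ln 7) = 7n ln n + 7n ln 7.
Subtract 10n ln n: leading term is (7 − 10) n ln n = −3 n ln n. The next term is 7n ln 7 − 7n = 7(ln 7 − 1) n. Then the (1/2) ln(2π·7n) correction.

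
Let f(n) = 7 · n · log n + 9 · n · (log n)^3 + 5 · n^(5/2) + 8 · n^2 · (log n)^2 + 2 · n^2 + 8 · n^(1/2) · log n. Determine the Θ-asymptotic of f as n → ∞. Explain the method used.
f(n) ∈ Θ(n^(5/2))

Compare the terms by growth order. For large n, n^a · (log n)^b dominates n^a' · (log n)^b' iff a > a', or (a = a' and b > b'). Ranking the 6 terms shows the dominant one is 5 · n^(5/2). Hence f(n) ∈ Θ(n^(5/2)).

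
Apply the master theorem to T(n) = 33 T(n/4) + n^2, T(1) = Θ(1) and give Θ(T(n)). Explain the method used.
T(n) = Θ(n^(log_4 33))

Master theorem: compare f(n) = n^2 to n^(log_4 33) where log_4 33 ≈ 2.522. Since 2 < log_4 33, we have f(n) = O(n^(log_4 33 − ε)) for some ε > 0 — Case 1. Hence T(n) = Θ(n^(log_4 33)).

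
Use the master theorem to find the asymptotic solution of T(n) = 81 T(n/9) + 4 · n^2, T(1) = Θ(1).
T(n) = Θ(n^2 log n)

log_9 81 = 2, and f(n) = 4 · n^2 = Θ(n^(log_9 81)). This is Case 2 of the master theorem: T(n) = Θ(f(n) · log n) = Θ(n^2 log n).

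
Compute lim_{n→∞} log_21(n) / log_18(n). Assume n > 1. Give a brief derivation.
lim = ln(18) / ln(21) = log_21(18)

Change of base: log_21(n) = ln n / ln 21 and log_18(n) = ln n / ln 18. The ratio is (ln n / ln 21) · (ln 18 / ln n) = ln 18 / ln 21, a constant independent of n. So the limit is ln 18 / ln 21 = log_21(18).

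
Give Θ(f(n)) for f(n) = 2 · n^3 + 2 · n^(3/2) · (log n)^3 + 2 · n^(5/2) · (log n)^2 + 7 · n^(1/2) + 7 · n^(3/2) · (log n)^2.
f(n) ∈ Θ(n^3)

Compare the terms by growth order. For large n, n^a · (log n)^b dominates n^a' · (log n)^b' iff a > a', or (a = a' and b > b'). Ranking the 5 terms shows the dominant one is 2 · n^3. Hence f(n) ∈ Θ(n^3).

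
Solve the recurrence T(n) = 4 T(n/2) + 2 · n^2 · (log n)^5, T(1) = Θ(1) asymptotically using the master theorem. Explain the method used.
T(n) = Θ(n^2 · (log n)^6)

Here log_2 4 = 2 and f(n) = 2 · n^2 · (log n)^5 = Θ(n^(log_2 4) · (log n)^5). This is the extended Case 2 of the master theorem (f matches the critical exponent up to log factors), giving T(n) = Θ(n^(log_2 4) · (log n)^(5+1)) = Θ(n^2 · (log n)^6).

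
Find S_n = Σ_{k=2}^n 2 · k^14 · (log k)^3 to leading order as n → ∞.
S_n ~ 2 · n^15 · (log n)^3 / 15

By integral comparison, S_n = ∫_1^n 2 · x^14 · (log x)^3 dx + O(n^14 · (log n)^3). For the integral, the leading term of ∫_1^n x^14 (log x)^3 dx is n^15/15 · (log n)^3 (by repeated integration by parts; each step lowers the log-exponent and produces a relatively O(1/log n) correction). Hence S_n ~ 2 · n^15 · (log n)^3 / 15.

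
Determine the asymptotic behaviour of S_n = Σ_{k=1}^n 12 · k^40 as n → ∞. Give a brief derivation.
S_n ~ 12 · n^41 / 41

By integral comparison (Euler-Maclaurin), Σ_{k=1}^n 12 · k^40 = 12 · ∫_0^n x^40 dx + O(n^40) = 12 · n^41/41 + O(n^40). (Equivalently, Faulhaber's formula gives the same leading term.)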